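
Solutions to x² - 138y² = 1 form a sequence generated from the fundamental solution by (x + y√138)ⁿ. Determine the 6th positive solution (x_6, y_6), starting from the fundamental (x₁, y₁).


Step 1: Find the fundamental solution (x₁, y₁) of x² - 138y² = 1.
  Expand √138 as a continued fraction. a₀ = ⌊√138⌋ = 11; iterate m_{k+1} = d_k·a_k − m_k, d_{k+1} = (138 − m_{k+1}²)/d_k, a_{k+1} = ⌊(a₀ + m_{k+1})/d_{k+1}⌋ (starting m₀ = 0, d₀ = 1), with convergents p_k = a_k·p_{k-1} + p_{k-2}, q_k = a_k·q_{k-1} + q_{k-2} (p₋₁ = 1, q₋₁ = 0):
  k = 0: a₀ = 11; p₀/q₀ = 11/1; p₀² − 138·q₀² = 121 − 138 = -17.
  k = 1: m = 11, d = 17, a = ⌊(11 + 11)/17⌋ = 1; p/q = (1·11 + 1)/(1·1 + 0) = 12/1; p² − 138·q² = 144 − 138 = 6.
  k = 2: m = 6, d = 6, a = ⌊(11 + 6)/6⌋ = 2; p/q = (2·12 + 11)/(2·1 + 1) = 35/3; p² − 138·q² = 1225 − 1242 = -17.
  k = 3: m = 6, d = 17, a = ⌊(11 + 6)/17⌋ = 1; p/q = (1·35 + 12)/(1·3 + 1) = 47/4; p² − 138·q² = 2209 − 2208 = 1.
  The first convergent with p² − 138·q² = 1 gives the fundamental solution (x₁, y₁) = (47, 4).
Step 2: Apply the recurrence (x_{n+1}, y_{n+1}) = (x₁x_n + 138y₁y_n, x₁y_n + y₁x_n) repeatedly.
  From (x_1, y_1) = (47, 4): x_2 = 47·47 + 138·4·4 = 4417; y_2 = 47·4 + 4·47 = 376.
  From (x_2, y_2) = (4417, 376): x_3 = 47·4417 + 138·4·376 = 415151; y_3 = 47·376 + 4·4417 = 35340.
  From (x_3, y_3) = (415151, 35340): x_4 = 47·415151 + 138·4·35340 = 39019777; y_4 = 47·35340 + 4·415151 = 3321584.
  From (x_4, y_4) = (39019777, 3321584): x_5 = 47·39019777 + 138·4·3321584 = 3667443887; y_5 = 47·3321584 + 4·39019777 = 312193556.
  From (x_5, y_5) = (3667443887, 312193556): x_6 = 47·3667443887 + 138·4·312193556 = 344700705601; y_6 = 47·312193556 + 4·3667443887 = 29342872680.
Step 3: Verify x_6² - 138·y_6² = 118818576441827272771201 - 118818576441827272771200 = 1 (should be 1). ✓

(x_1, y_1) = (47, 4); (x_6, y_6) = (344700705601, 29342872680).


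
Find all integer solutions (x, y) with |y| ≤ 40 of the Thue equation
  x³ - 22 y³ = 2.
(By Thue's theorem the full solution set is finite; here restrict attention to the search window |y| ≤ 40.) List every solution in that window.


The equation is x³ - 22y³ = 2. For fixed y, x³ = 22·y³ + 2, so a solution requires the RHS to be a perfect cube.
Strategy: iterate y from -40 to 40, compute RHS = 22·y³ + 2, and check whether it is a (positive or negative) perfect cube.
Check small values of y:
  y = 0: RHS = 2 is not a perfect cube.
  y = 1: RHS = 24 is not a perfect cube.
  y = -1: RHS = -20 is not a perfect cube.
  y = 2: RHS = 178 is not a perfect cube.
  y = -2: RHS = -174 is not a perfect cube.
  y = 3: RHS = 596 is not a perfect cube.
  y = -3: RHS = -592 is not a perfect cube.
Continuing the search up to |y| = 40 finds no solutions either.
No (x, y) in the scanned range satisfies the equation.

No integer solutions with |y| ≤ 40.


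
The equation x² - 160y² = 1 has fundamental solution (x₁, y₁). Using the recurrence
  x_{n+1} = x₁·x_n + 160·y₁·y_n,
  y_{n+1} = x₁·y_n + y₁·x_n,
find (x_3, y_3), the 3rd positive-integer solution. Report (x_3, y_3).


Step 1: Find the fundamental solution (x₁, y₁) of x² - 160y² = 1.
  Expand √160 as a continued fraction. a₀ = ⌊√160⌋ = 12; iterate m_{k+1} = d_k·a_k − m_k, d_{k+1} = (160 − m_{k+1}²)/d_k, a_{k+1} = ⌊(a₀ + m_{k+1})/d_{k+1}⌋ (starting m₀ = 0, d₀ = 1), with convergents p_k = a_k·p_{k-1} + p_{k-2}, q_k = a_k·q_{k-1} + q_{k-2} (p₋₁ = 1, q₋₁ = 0):
  k = 0: a₀ = 12; p₀/q₀ = 12/1; p₀² − 160·q₀² = 144 − 160 = -16.
  k = 1: m = 12, d = 16, a = ⌊(12 + 12)/16⌋ = 1; p/q = (1·12 + 1)/(1·1 + 0) = 13/1; p² − 160·q² = 169 − 160 = 9.
  k = 2: m = 4, d = 9, a = ⌊(12 + 4)/9⌋ = 1; p/q = (1·13 + 12)/(1·1 + 1) = 25/2; p² − 160·q² = 625 − 640 = -15.
  k = 3: m = 5, d = 15, a = ⌊(12 + 5)/15⌋ = 1; p/q = (1·25 + 13)/(1·2 + 1) = 38/3; p² − 160·q² = 1444 − 1440 = 4.
  k = 4: m = 10, d = 4, a = ⌊(12 + 10)/4⌋ = 5; p/q = (5·38 + 25)/(5·3 + 2) = 215/17; p² − 160·q² = 46225 − 46240 = -15.
  k = 5: m = 10, d = 15, a = ⌊(12 + 10)/15⌋ = 1; p/q = (1·215 + 38)/(1·17 + 3) = 253/20; p² − 160·q² = 64009 − 64000 = 9.
  k = 6: m = 5, d = 9, a = ⌊(12 + 5)/9⌋ = 1; p/q = (1·253 + 215)/(1·20 + 17) = 468/37; p² − 160·q² = 219024 − 219040 = -16.
  k = 7: m = 4, d = 16, a = ⌊(12 + 4)/16⌋ = 1; p/q = (1·468 + 253)/(1·37 + 20) = 721/57; p² − 160·q² = 519841 − 519840 = 1.
  The first convergent with p² − 160·q² = 1 gives the fundamental solution (x₁, y₁) = (721, 57).
Step 2: Apply the recurrence (x_{n+1}, y_{n+1}) = (x₁x_n + 160y₁y_n, x₁y_n + y₁x_n) repeatedly.
  From (x_1, y_1) = (721, 57): x_2 = 721·721 + 160·57·57 = 1039681; y_2 = 721·57 + 57·721 = 82194.
  From (x_2, y_2) = (1039681, 82194): x_3 = 721·1039681 + 160·57·82194 = 1499219281; y_3 = 721·82194 + 57·1039681 = 118523691.
Step 3: Verify x_3² - 160·y_3² = 2247658452522156961 - 2247658452522156960 = 1 (should be 1). ✓

(x_1, y_1) = (721, 57); (x_3, y_3) = (1499219281, 118523691).


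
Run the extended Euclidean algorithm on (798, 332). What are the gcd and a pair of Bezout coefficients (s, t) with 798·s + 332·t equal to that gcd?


Euclidean algorithm on (798, 332) — divide until remainder is 0:
  798 = 2 · 332 + 134
  332 = 2 · 134 + 64
  134 = 2 · 64 + 6
  64 = 10 · 6 + 4
  6 = 1 · 4 + 2
  4 = 2 · 2 + 0
gcd(798, 332) = 2.
Track Bezout coefficients alongside the remainders: start with r₀ = 798 = a·1 + b·0 (s = 1, t = 0) and r₁ = 332 = a·0 + b·1 (s = 0, t = 1); each new remainder r_{k+1} = r_{k-1} − q_k·r_k inherits s_{k+1} = s_{k-1} − q_k·s_k, t_{k+1} = t_{k-1} − q_k·t_k, so r_k = a·s_k + b·t_k at every step:
  q = 2: r = 134, s = 1 − 2·0 = 1, t = 0 − 2·1 = -2  (check: 798·1 + 332·(-2) = 134)
  q = 2: r = 64, s = 0 − 2·1 = -2, t = 1 − 2·(-2) = 5  (check: 798·(-2) + 332·5 = 64)
  q = 2: r = 6, s = 1 − 2·(-2) = 5, t = -2 − 2·5 = -12  (check: 798·5 + 332·(-12) = 6)
  q = 10: r = 4, s = -2 − 10·5 = -52, t = 5 − 10·(-12) = 125  (check: 798·(-52) + 332·125 = 4)
  q = 1: r = 2, s = 5 − 1·(-52) = 57, t = -12 − 1·125 = -137  (check: 798·57 + 332·(-137) = 2)
The row with r = 2 (the gcd) gives the Bezout coefficients s = 57, t = -137.
Result: 798 · (57) + 332 · (-137) = 2.

gcd(798, 332) = 2; s = 57, t = -137 (check: 798·57 + 332·(-137) = 2).


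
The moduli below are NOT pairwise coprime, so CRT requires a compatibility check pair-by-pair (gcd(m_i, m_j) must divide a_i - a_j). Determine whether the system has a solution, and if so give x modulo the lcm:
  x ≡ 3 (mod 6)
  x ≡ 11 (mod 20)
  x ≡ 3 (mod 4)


Moduli 6, 20, 4 are not pairwise coprime, so CRT works modulo lcm(m_i) when all pairwise compatibility conditions hold.
Pairwise compatibility: gcd(m_i, m_j) must divide a_i - a_j for every pair.
Merge one congruence at a time:
  Start: x ≡ 3 (mod 6).
  Combine with x ≡ 11 (mod 20): gcd(6, 20) = 2; 11 - 3 = 8, which IS divisible by 2, so compatible.
    Write x = 3 + 6·t and substitute into x ≡ 11 (mod 20): 6·t ≡ 11 − 3 = 8 (mod 20).
    Divide the congruence (and modulus) by g = 2: 3·t ≡ 4 (mod 10).
    The inverse of 3 mod 10 is 7 (since 3·7 = 21 = 2·10 + 1), so t ≡ 7·4 = 28 ≡ 8 (mod 10).
    Then x = 3 + 6·8 = 51, valid modulo lcm(6, 20) = 60: x ≡ 51 (mod 60).
  Combine with x ≡ 3 (mod 4): gcd(60, 4) = 4; 3 - 51 = -48, which IS divisible by 4, so compatible.
    Write x = 51 + 60·t and substitute into x ≡ 3 (mod 4): 60·t ≡ 3 − 51 = -48 (mod 4).
    Divide the congruence (and modulus) by g = 4: 15·t ≡ -12 (mod 1).
    Modulo 1 every t works; take t = 0.
    Then x = 51 + 60·0 = 51, valid modulo lcm(60, 4) = 60: x ≡ 51 (mod 60).
Verify: 51 mod 6 = 3, 51 mod 20 = 11, 51 mod 4 = 3.

x ≡ 51 (mod 60).


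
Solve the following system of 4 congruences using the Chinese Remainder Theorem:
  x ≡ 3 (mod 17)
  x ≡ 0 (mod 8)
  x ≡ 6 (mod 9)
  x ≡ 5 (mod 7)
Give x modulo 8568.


Product of moduli M = 17 · 8 · 9 · 7 = 8568.
Merge one congruence at a time:
  Start: x ≡ 3 (mod 17).
  Combine with x ≡ 0 (mod 8); new modulus lcm = 136.
    Write x = 3 + 17·t and substitute into x ≡ 0 (mod 8): 17·t ≡ 0 − 3 = -3 (mod 8).
    Reduce coefficients mod 8: 1·t ≡ 5 (mod 8).
    So t ≡ 5 (mod 8).
    Then x = 3 + 17·5 = 88, valid modulo lcm(17, 8) = 136: x ≡ 88 (mod 136).
  Combine with x ≡ 6 (mod 9); new modulus lcm = 1224.
    Write x = 88 + 136·t and substitute into x ≡ 6 (mod 9): 136·t ≡ 6 − 88 = -82 (mod 9).
    Reduce coefficients mod 9: 1·t ≡ 8 (mod 9).
    So t ≡ 8 (mod 9).
    Then x = 88 + 136·8 = 1176, valid modulo lcm(136, 9) = 1224: x ≡ 1176 (mod 1224).
  Combine with x ≡ 5 (mod 7); new modulus lcm = 8568.
    Write x = 1176 + 1224·t and substitute into x ≡ 5 (mod 7): 1224·t ≡ 5 − 1176 = -1171 (mod 7).
    Reduce coefficients mod 7: 6·t ≡ 5 (mod 7).
    The inverse of 6 mod 7 is 6 (since 6·6 = 36 = 5·7 + 1), so t ≡ 6·5 = 30 ≡ 2 (mod 7).
    Then x = 1176 + 1224·2 = 3624, valid modulo lcm(1224, 7) = 8568: x ≡ 3624 (mod 8568).
Verify against each original: 3624 mod 17 = 3, 3624 mod 8 = 0, 3624 mod 9 = 6, 3624 mod 7 = 5.

x ≡ 3624 (mod 8568).


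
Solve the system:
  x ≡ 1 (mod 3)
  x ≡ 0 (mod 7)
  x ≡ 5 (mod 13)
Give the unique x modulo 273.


Moduli 3, 7, 13 are pairwise coprime; by CRT there is a unique solution modulo M = 3 · 7 · 13 = 273.
Solve pairwise, accumulating the modulus:
  Start with x ≡ 1 (mod 3).
  Combine with x ≡ 0 (mod 7): since gcd(3, 7) = 1, we get a unique residue mod 21.
    Write x = 1 + 3·t and substitute into x ≡ 0 (mod 7): 3·t ≡ 0 − 1 = -1 (mod 7).
    Reduce coefficients mod 7: 3·t ≡ 6 (mod 7).
    The inverse of 3 mod 7 is 5 (since 3·5 = 15 = 2·7 + 1), so t ≡ 5·6 = 30 ≡ 2 (mod 7).
    Then x = 1 + 3·2 = 7, valid modulo lcm(3, 7) = 21: x ≡ 7 (mod 21).
  Combine with x ≡ 5 (mod 13): since gcd(21, 13) = 1, we get a unique residue mod 273.
    Write x = 7 + 21·t and substitute into x ≡ 5 (mod 13): 21·t ≡ 5 − 7 = -2 (mod 13).
    Reduce coefficients mod 13: 8·t ≡ 11 (mod 13).
    The inverse of 8 mod 13 is 5 (since 8·5 = 40 = 3·13 + 1), so t ≡ 5·11 = 55 ≡ 3 (mod 13).
    Then x = 7 + 21·3 = 70, valid modulo lcm(21, 13) = 273: x ≡ 70 (mod 273).
Verify: 70 mod 3 = 1 ✓, 70 mod 7 = 0 ✓, 70 mod 13 = 5 ✓.

x ≡ 70 (mod 273).


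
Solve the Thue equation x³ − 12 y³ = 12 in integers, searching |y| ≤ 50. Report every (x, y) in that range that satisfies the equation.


The equation is x³ - 12y³ = 12. For fixed y, x³ = 12·y³ + 12, so a solution requires the RHS to be a perfect cube.
Strategy: iterate y from -50 to 50, compute RHS = 12·y³ + 12, and check whether it is a (positive or negative) perfect cube.
Check small values of y:
  y = 0: RHS = 12 is not a perfect cube.
  y = 1: RHS = 24 is not a perfect cube.
  y = -1: RHS = 0 = (0)³ ⇒ x = 0 works.
  y = 2: RHS = 108 is not a perfect cube.
  y = -2: RHS = -84 is not a perfect cube.
  y = 3: RHS = 336 is not a perfect cube.
  y = -3: RHS = -312 is not a perfect cube.
Continuing the search up to |y| = 50 finds no further solutions beyond those listed.
Collected solutions: (0, -1).

Solutions (with |y| ≤ 50): (0, -1).


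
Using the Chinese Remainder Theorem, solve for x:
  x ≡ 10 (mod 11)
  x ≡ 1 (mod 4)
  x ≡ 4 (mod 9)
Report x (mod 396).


Moduli 11, 4, 9 are pairwise coprime; by CRT there is a unique solution modulo M = 11 · 4 · 9 = 396.
Solve pairwise, accumulating the modulus:
  Start with x ≡ 10 (mod 11).
  Combine with x ≡ 1 (mod 4): since gcd(11, 4) = 1, we get a unique residue mod 44.
    Write x = 10 + 11·t and substitute into x ≡ 1 (mod 4): 11·t ≡ 1 − 10 = -9 (mod 4).
    Reduce coefficients mod 4: 3·t ≡ 3 (mod 4).
    The inverse of 3 mod 4 is 3 (since 3·3 = 9 = 2·4 + 1), so t ≡ 3·3 = 9 ≡ 1 (mod 4).
    Then x = 10 + 11·1 = 21, valid modulo lcm(11, 4) = 44: x ≡ 21 (mod 44).
  Combine with x ≡ 4 (mod 9): since gcd(44, 9) = 1, we get a unique residue mod 396.
    Write x = 21 + 44·t and substitute into x ≡ 4 (mod 9): 44·t ≡ 4 − 21 = -17 (mod 9).
    Reduce coefficients mod 9: 8·t ≡ 1 (mod 9).
    The inverse of 8 mod 9 is 8 (since 8·8 = 64 = 7·9 + 1), so t ≡ 8·1 = 8 ≡ 8 (mod 9).
    Then x = 21 + 44·8 = 373, valid modulo lcm(44, 9) = 396: x ≡ 373 (mod 396).
Verify: 373 mod 11 = 10 ✓, 373 mod 4 = 1 ✓, 373 mod 9 = 4 ✓.

x ≡ 373 (mod 396).


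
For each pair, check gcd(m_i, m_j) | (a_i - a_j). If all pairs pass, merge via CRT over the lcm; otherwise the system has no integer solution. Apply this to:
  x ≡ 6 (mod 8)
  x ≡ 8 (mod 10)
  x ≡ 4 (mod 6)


Moduli 8, 10, 6 are not pairwise coprime, so CRT works modulo lcm(m_i) when all pairwise compatibility conditions hold.
Pairwise compatibility: gcd(m_i, m_j) must divide a_i - a_j for every pair.
Merge one congruence at a time:
  Start: x ≡ 6 (mod 8).
  Combine with x ≡ 8 (mod 10): gcd(8, 10) = 2; 8 - 6 = 2, which IS divisible by 2, so compatible.
    Write x = 6 + 8·t and substitute into x ≡ 8 (mod 10): 8·t ≡ 8 − 6 = 2 (mod 10).
    Divide the congruence (and modulus) by g = 2: 4·t ≡ 1 (mod 5).
    The inverse of 4 mod 5 is 4 (since 4·4 = 16 = 3·5 + 1), so t ≡ 4·1 = 4 ≡ 4 (mod 5).
    Then x = 6 + 8·4 = 38, valid modulo lcm(8, 10) = 40: x ≡ 38 (mod 40).
  Combine with x ≡ 4 (mod 6): gcd(40, 6) = 2; 4 - 38 = -34, which IS divisible by 2, so compatible.
    Write x = 38 + 40·t and substitute into x ≡ 4 (mod 6): 40·t ≡ 4 − 38 = -34 (mod 6).
    Divide the congruence (and modulus) by g = 2: 20·t ≡ -17 (mod 3).
    Reduce coefficients mod 3: 2·t ≡ 1 (mod 3).
    The inverse of 2 mod 3 is 2 (since 2·2 = 4 = 1·3 + 1), so t ≡ 2·1 = 2 ≡ 2 (mod 3).
    Then x = 38 + 40·2 = 118, valid modulo lcm(40, 6) = 120: x ≡ 118 (mod 120).
Verify: 118 mod 8 = 6, 118 mod 10 = 8, 118 mod 6 = 4.

x ≡ 118 (mod 120).


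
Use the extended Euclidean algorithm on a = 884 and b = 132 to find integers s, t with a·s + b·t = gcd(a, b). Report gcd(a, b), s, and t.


Euclidean algorithm on (884, 132) — divide until remainder is 0:
  884 = 6 · 132 + 92
  132 = 1 · 92 + 40
  92 = 2 · 40 + 12
  40 = 3 · 12 + 4
  12 = 3 · 4 + 0
gcd(884, 132) = 4.
Track Bezout coefficients alongside the remainders: start with r₀ = 884 = a·1 + b·0 (s = 1, t = 0) and r₁ = 132 = a·0 + b·1 (s = 0, t = 1); each new remainder r_{k+1} = r_{k-1} − q_k·r_k inherits s_{k+1} = s_{k-1} − q_k·s_k, t_{k+1} = t_{k-1} − q_k·t_k, so r_k = a·s_k + b·t_k at every step:
  q = 6: r = 92, s = 1 − 6·0 = 1, t = 0 − 6·1 = -6  (check: 884·1 + 132·(-6) = 92)
  q = 1: r = 40, s = 0 − 1·1 = -1, t = 1 − 1·(-6) = 7  (check: 884·(-1) + 132·7 = 40)
  q = 2: r = 12, s = 1 − 2·(-1) = 3, t = -6 − 2·7 = -20  (check: 884·3 + 132·(-20) = 12)
  q = 3: r = 4, s = -1 − 3·3 = -10, t = 7 − 3·(-20) = 67  (check: 884·(-10) + 132·67 = 4)
The row with r = 4 (the gcd) gives the Bezout coefficients s = -10, t = 67.
Result: 884 · (-10) + 132 · (67) = 4.

gcd(884, 132) = 4; s = -10, t = 67 (check: 884·(-10) + 132·67 = 4).


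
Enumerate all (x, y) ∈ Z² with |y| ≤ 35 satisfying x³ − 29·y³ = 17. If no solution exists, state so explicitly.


The equation is x³ - 29y³ = 17. For fixed y, x³ = 29·y³ + 17, so a solution requires the RHS to be a perfect cube.
Strategy: iterate y from -35 to 35, compute RHS = 29·y³ + 17, and check whether it is a (positive or negative) perfect cube.
Check small values of y:
  y = 0: RHS = 17 is not a perfect cube.
  y = 1: RHS = 46 is not a perfect cube.
  y = -1: RHS = -12 is not a perfect cube.
  y = 2: RHS = 249 is not a perfect cube.
  y = -2: RHS = -215 is not a perfect cube.
  y = 3: RHS = 800 is not a perfect cube.
  y = -3: RHS = -766 is not a perfect cube.
Continuing the search up to |y| = 35 finds no solutions either.
No (x, y) in the scanned range satisfies the equation.

No integer solutions with |y| ≤ 35.


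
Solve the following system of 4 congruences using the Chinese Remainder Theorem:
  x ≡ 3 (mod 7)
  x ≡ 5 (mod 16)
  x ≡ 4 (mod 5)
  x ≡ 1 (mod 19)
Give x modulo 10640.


Product of moduli M = 7 · 16 · 5 · 19 = 10640.
Merge one congruence at a time:
  Start: x ≡ 3 (mod 7).
  Combine with x ≡ 5 (mod 16); new modulus lcm = 112.
    Write x = 3 + 7·t and substitute into x ≡ 5 (mod 16): 7·t ≡ 5 − 3 = 2 (mod 16).
    The inverse of 7 mod 16 is 7 (since 7·7 = 49 = 3·16 + 1), so t ≡ 7·2 = 14 ≡ 14 (mod 16).
    Then x = 3 + 7·14 = 101, valid modulo lcm(7, 16) = 112: x ≡ 101 (mod 112).
  Combine with x ≡ 4 (mod 5); new modulus lcm = 560.
    Write x = 101 + 112·t and substitute into x ≡ 4 (mod 5): 112·t ≡ 4 − 101 = -97 (mod 5).
    Reduce coefficients mod 5: 2·t ≡ 3 (mod 5).
    The inverse of 2 mod 5 is 3 (since 2·3 = 6 = 1·5 + 1), so t ≡ 3·3 = 9 ≡ 4 (mod 5).
    Then x = 101 + 112·4 = 549, valid modulo lcm(112, 5) = 560: x ≡ 549 (mod 560).
  Combine with x ≡ 1 (mod 19); new modulus lcm = 10640.
    Write x = 549 + 560·t and substitute into x ≡ 1 (mod 19): 560·t ≡ 1 − 549 = -548 (mod 19).
    Reduce coefficients mod 19: 9·t ≡ 3 (mod 19).
    The inverse of 9 mod 19 is 17 (since 9·17 = 153 = 8·19 + 1), so t ≡ 17·3 = 51 ≡ 13 (mod 19).
    Then x = 549 + 560·13 = 7829, valid modulo lcm(560, 19) = 10640: x ≡ 7829 (mod 10640).
Verify against each original: 7829 mod 7 = 3, 7829 mod 16 = 5, 7829 mod 5 = 4, 7829 mod 19 = 1.

x ≡ 7829 (mod 10640).


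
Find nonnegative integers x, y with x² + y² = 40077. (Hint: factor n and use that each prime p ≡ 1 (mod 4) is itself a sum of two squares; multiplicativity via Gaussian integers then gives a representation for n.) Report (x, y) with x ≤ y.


Step 1: Factor n = 40077 = 3^2 · 61 · 73.
Step 2: Check the mod-4 condition on each prime factor: 3 ≡ 3 (mod 4), exponent 2 (must be even); 61 ≡ 1 (mod 4), exponent 1; 73 ≡ 1 (mod 4), exponent 1.
All primes ≡ 3 (mod 4) appear to even exponent (or don't appear), so by the two-squares theorem n IS expressible as a sum of two squares.
Step 3: Build a representation. Group n = k² · m with k = 3 and m = 61 · 73 = 4453 (a product of primes ≡ 1 (mod 4)); a representation of m scales to one of n via (k·x)² + (k·y)² = k²(x² + y²). Each prime p ≡ 1 (mod 4) is itself a sum of two squares; find a² by testing p − a² for a perfect square:
  61: 61 − 1² = 60, 61 − 2² = 57, 61 − 3² = 52, 61 − 4² = 45, 61 − 5² = 36 = 6² ⇒ 61 = 5² + 6².
  73: 73 − 1² = 72, 73 − 2² = 69, 73 − 3² = 64 = 8² ⇒ 73 = 3² + 8².
  Combine using the Brahmagupta–Fibonacci identity (a² + b²)(c² + d²) = (ac − bd)² + (ad + bc)² = (ac + bd)² + (ad − bc)²:
  61 · 73 = 4453: from (5² + 6²)(3² + 8²), take (5·3 − 6·8, 5·8 + 6·3) = (15 − 48, 40 + 18) = (-33, 58); dropping signs (only squares matter) gives (33, 58); check 33² + 58² = 1089 + 3364 = 4453 ✓.
  Scale by k = 3: (3·33, 3·58) = (99, 174).
Step 4: Order so x ≤ y and verify: 99² + 174² = 9801 + 30276 = 40077 = n. ✓

n = 40077 = 99² + 174² (one valid representation with x ≤ y).


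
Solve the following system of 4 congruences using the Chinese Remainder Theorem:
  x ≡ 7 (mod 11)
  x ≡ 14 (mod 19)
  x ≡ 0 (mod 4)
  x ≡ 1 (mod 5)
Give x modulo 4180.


Product of moduli M = 11 · 19 · 4 · 5 = 4180.
Merge one congruence at a time:
  Start: x ≡ 7 (mod 11).
  Combine with x ≡ 14 (mod 19); new modulus lcm = 209.
    Write x = 7 + 11·t and substitute into x ≡ 14 (mod 19): 11·t ≡ 14 − 7 = 7 (mod 19).
    The inverse of 11 mod 19 is 7 (since 11·7 = 77 = 4·19 + 1), so t ≡ 7·7 = 49 ≡ 11 (mod 19).
    Then x = 7 + 11·11 = 128, valid modulo lcm(11, 19) = 209: x ≡ 128 (mod 209).
  Combine with x ≡ 0 (mod 4); new modulus lcm = 836.
    Write x = 128 + 209·t and substitute into x ≡ 0 (mod 4): 209·t ≡ 0 − 128 = -128 (mod 4).
    Reduce coefficients mod 4: 1·t ≡ 0 (mod 4).
    So t ≡ 0 (mod 4).
    Then x = 128 + 209·0 = 128, valid modulo lcm(209, 4) = 836: x ≡ 128 (mod 836).
  Combine with x ≡ 1 (mod 5); new modulus lcm = 4180.
    Write x = 128 + 836·t and substitute into x ≡ 1 (mod 5): 836·t ≡ 1 − 128 = -127 (mod 5).
    Reduce coefficients mod 5: 1·t ≡ 3 (mod 5).
    So t ≡ 3 (mod 5).
    Then x = 128 + 836·3 = 2636, valid modulo lcm(836, 5) = 4180: x ≡ 2636 (mod 4180).
Verify against each original: 2636 mod 11 = 7, 2636 mod 19 = 14, 2636 mod 4 = 0, 2636 mod 5 = 1.

x ≡ 2636 (mod 4180).


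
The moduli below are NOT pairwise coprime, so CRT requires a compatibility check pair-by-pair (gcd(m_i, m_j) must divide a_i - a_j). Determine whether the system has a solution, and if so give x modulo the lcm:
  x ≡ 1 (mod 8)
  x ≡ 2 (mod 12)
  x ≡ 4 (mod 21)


Moduli 8, 12, 21 are not pairwise coprime, so CRT works modulo lcm(m_i) when all pairwise compatibility conditions hold.
Pairwise compatibility: gcd(m_i, m_j) must divide a_i - a_j for every pair.
Merge one congruence at a time:
  Start: x ≡ 1 (mod 8).
  Combine with x ≡ 2 (mod 12): gcd(8, 12) = 4, and 2 - 1 = 1 is NOT divisible by 4.
    ⇒ system is inconsistent (no integer solution).

No solution (the system is inconsistent).


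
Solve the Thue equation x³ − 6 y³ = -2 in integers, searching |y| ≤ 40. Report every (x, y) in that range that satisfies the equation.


The equation is x³ - 6y³ = -2. For fixed y, x³ = 6·y³ − 2, so a solution requires the RHS to be a perfect cube.
Strategy: iterate y from -40 to 40, compute RHS = 6·y³ − 2, and check whether it is a (positive or negative) perfect cube.
Check small values of y:
  y = 0: RHS = -2 is not a perfect cube.
  y = 1: RHS = 4 is not a perfect cube.
  y = -1: RHS = -8 = (-2)³ ⇒ x = -2 works.
  y = 2: RHS = 46 is not a perfect cube.
  y = -2: RHS = -50 is not a perfect cube.
  y = 3: RHS = 160 is not a perfect cube.
  y = -3: RHS = -164 is not a perfect cube.
Continuing the search up to |y| = 40 finds no further solutions beyond those listed.
Collected solutions: (-2, -1).

Solutions (with |y| ≤ 40): (-2, -1).


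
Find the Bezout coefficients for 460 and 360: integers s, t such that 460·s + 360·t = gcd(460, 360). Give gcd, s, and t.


Euclidean algorithm on (460, 360) — divide until remainder is 0:
  460 = 1 · 360 + 100
  360 = 3 · 100 + 60
  100 = 1 · 60 + 40
  60 = 1 · 40 + 20
  40 = 2 · 20 + 0
gcd(460, 360) = 20.
Track Bezout coefficients alongside the remainders: start with r₀ = 460 = a·1 + b·0 (s = 1, t = 0) and r₁ = 360 = a·0 + b·1 (s = 0, t = 1); each new remainder r_{k+1} = r_{k-1} − q_k·r_k inherits s_{k+1} = s_{k-1} − q_k·s_k, t_{k+1} = t_{k-1} − q_k·t_k, so r_k = a·s_k + b·t_k at every step:
  q = 1: r = 100, s = 1 − 1·0 = 1, t = 0 − 1·1 = -1  (check: 460·1 + 360·(-1) = 100)
  q = 3: r = 60, s = 0 − 3·1 = -3, t = 1 − 3·(-1) = 4  (check: 460·(-3) + 360·4 = 60)
  q = 1: r = 40, s = 1 − 1·(-3) = 4, t = -1 − 1·4 = -5  (check: 460·4 + 360·(-5) = 40)
  q = 1: r = 20, s = -3 − 1·4 = -7, t = 4 − 1·(-5) = 9  (check: 460·(-7) + 360·9 = 20)
The row with r = 20 (the gcd) gives the Bezout coefficients s = -7, t = 9.
Result: 460 · (-7) + 360 · (9) = 20.

gcd(460, 360) = 20; s = -7, t = 9 (check: 460·(-7) + 360·9 = 20).


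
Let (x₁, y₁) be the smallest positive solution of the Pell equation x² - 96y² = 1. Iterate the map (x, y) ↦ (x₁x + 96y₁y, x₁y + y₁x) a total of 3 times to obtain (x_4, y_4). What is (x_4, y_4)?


Step 1: Find the fundamental solution (x₁, y₁) of x² - 96y² = 1.
  Expand √96 as a continued fraction. a₀ = ⌊√96⌋ = 9; iterate m_{k+1} = d_k·a_k − m_k, d_{k+1} = (96 − m_{k+1}²)/d_k, a_{k+1} = ⌊(a₀ + m_{k+1})/d_{k+1}⌋ (starting m₀ = 0, d₀ = 1), with convergents p_k = a_k·p_{k-1} + p_{k-2}, q_k = a_k·q_{k-1} + q_{k-2} (p₋₁ = 1, q₋₁ = 0):
  k = 0: a₀ = 9; p₀/q₀ = 9/1; p₀² − 96·q₀² = 81 − 96 = -15.
  k = 1: m = 9, d = 15, a = ⌊(9 + 9)/15⌋ = 1; p/q = (1·9 + 1)/(1·1 + 0) = 10/1; p² − 96·q² = 100 − 96 = 4.
  k = 2: m = 6, d = 4, a = ⌊(9 + 6)/4⌋ = 3; p/q = (3·10 + 9)/(3·1 + 1) = 39/4; p² − 96·q² = 1521 − 1536 = -15.
  k = 3: m = 6, d = 15, a = ⌊(9 + 6)/15⌋ = 1; p/q = (1·39 + 10)/(1·4 + 1) = 49/5; p² − 96·q² = 2401 − 2400 = 1.
  The first convergent with p² − 96·q² = 1 gives the fundamental solution (x₁, y₁) = (49, 5).
Step 2: Apply the recurrence (x_{n+1}, y_{n+1}) = (x₁x_n + 96y₁y_n, x₁y_n + y₁x_n) repeatedly.
  From (x_1, y_1) = (49, 5): x_2 = 49·49 + 96·5·5 = 4801; y_2 = 49·5 + 5·49 = 490.
  From (x_2, y_2) = (4801, 490): x_3 = 49·4801 + 96·5·490 = 470449; y_3 = 49·490 + 5·4801 = 48015.
  From (x_3, y_3) = (470449, 48015): x_4 = 49·470449 + 96·5·48015 = 46099201; y_4 = 49·48015 + 5·470449 = 4704980.
Step 3: Verify x_4² - 96·y_4² = 2125136332838401 - 2125136332838400 = 1 (should be 1). ✓

(x_1, y_1) = (49, 5); (x_4, y_4) = (46099201, 4704980).


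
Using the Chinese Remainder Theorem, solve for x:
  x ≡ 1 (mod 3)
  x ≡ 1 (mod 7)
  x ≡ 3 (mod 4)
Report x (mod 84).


Moduli 3, 7, 4 are pairwise coprime; by CRT there is a unique solution modulo M = 3 · 7 · 4 = 84.
Solve pairwise, accumulating the modulus:
  Start with x ≡ 1 (mod 3).
  Combine with x ≡ 1 (mod 7): since gcd(3, 7) = 1, we get a unique residue mod 21.
    Write x = 1 + 3·t and substitute into x ≡ 1 (mod 7): 3·t ≡ 1 − 1 = 0 (mod 7).
    The inverse of 3 mod 7 is 5 (since 3·5 = 15 = 2·7 + 1), so t ≡ 5·0 = 0 ≡ 0 (mod 7).
    Then x = 1 + 3·0 = 1, valid modulo lcm(3, 7) = 21: x ≡ 1 (mod 21).
  Combine with x ≡ 3 (mod 4): since gcd(21, 4) = 1, we get a unique residue mod 84.
    Write x = 1 + 21·t and substitute into x ≡ 3 (mod 4): 21·t ≡ 3 − 1 = 2 (mod 4).
    Reduce coefficients mod 4: 1·t ≡ 2 (mod 4).
    So t ≡ 2 (mod 4).
    Then x = 1 + 21·2 = 43, valid modulo lcm(21, 4) = 84: x ≡ 43 (mod 84).
Verify: 43 mod 3 = 1 ✓, 43 mod 7 = 1 ✓, 43 mod 4 = 3 ✓.

x ≡ 43 (mod 84).


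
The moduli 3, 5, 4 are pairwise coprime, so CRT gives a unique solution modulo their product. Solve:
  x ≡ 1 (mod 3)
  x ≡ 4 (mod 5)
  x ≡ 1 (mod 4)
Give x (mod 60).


Moduli 3, 5, 4 are pairwise coprime; by CRT there is a unique solution modulo M = 3 · 5 · 4 = 60.
Solve pairwise, accumulating the modulus:
  Start with x ≡ 1 (mod 3).
  Combine with x ≡ 4 (mod 5): since gcd(3, 5) = 1, we get a unique residue mod 15.
    Write x = 1 + 3·t and substitute into x ≡ 4 (mod 5): 3·t ≡ 4 − 1 = 3 (mod 5).
    The inverse of 3 mod 5 is 2 (since 3·2 = 6 = 1·5 + 1), so t ≡ 2·3 = 6 ≡ 1 (mod 5).
    Then x = 1 + 3·1 = 4, valid modulo lcm(3, 5) = 15: x ≡ 4 (mod 15).
  Combine with x ≡ 1 (mod 4): since gcd(15, 4) = 1, we get a unique residue mod 60.
    Write x = 4 + 15·t and substitute into x ≡ 1 (mod 4): 15·t ≡ 1 − 4 = -3 (mod 4).
    Reduce coefficients mod 4: 3·t ≡ 1 (mod 4).
    The inverse of 3 mod 4 is 3 (since 3·3 = 9 = 2·4 + 1), so t ≡ 3·1 = 3 ≡ 3 (mod 4).
    Then x = 4 + 15·3 = 49, valid modulo lcm(15, 4) = 60: x ≡ 49 (mod 60).
Verify: 49 mod 3 = 1 ✓, 49 mod 5 = 4 ✓, 49 mod 4 = 1 ✓.

x ≡ 49 (mod 60).


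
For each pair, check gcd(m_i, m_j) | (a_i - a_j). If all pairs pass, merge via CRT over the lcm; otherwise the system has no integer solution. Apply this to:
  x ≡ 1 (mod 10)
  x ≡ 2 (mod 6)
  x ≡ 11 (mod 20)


Moduli 10, 6, 20 are not pairwise coprime, so CRT works modulo lcm(m_i) when all pairwise compatibility conditions hold.
Pairwise compatibility: gcd(m_i, m_j) must divide a_i - a_j for every pair.
Merge one congruence at a time:
  Start: x ≡ 1 (mod 10).
  Combine with x ≡ 2 (mod 6): gcd(10, 6) = 2, and 2 - 1 = 1 is NOT divisible by 2.
    ⇒ system is inconsistent (no integer solution).

No solution (the system is inconsistent).


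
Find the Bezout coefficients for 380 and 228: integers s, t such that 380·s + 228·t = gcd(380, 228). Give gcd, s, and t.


Euclidean algorithm on (380, 228) — divide until remainder is 0:
  380 = 1 · 228 + 152
  228 = 1 · 152 + 76
  152 = 2 · 76 + 0
gcd(380, 228) = 76.
Track Bezout coefficients alongside the remainders: start with r₀ = 380 = a·1 + b·0 (s = 1, t = 0) and r₁ = 228 = a·0 + b·1 (s = 0, t = 1); each new remainder r_{k+1} = r_{k-1} − q_k·r_k inherits s_{k+1} = s_{k-1} − q_k·s_k, t_{k+1} = t_{k-1} − q_k·t_k, so r_k = a·s_k + b·t_k at every step:
  q = 1: r = 152, s = 1 − 1·0 = 1, t = 0 − 1·1 = -1  (check: 380·1 + 228·(-1) = 152)
  q = 1: r = 76, s = 0 − 1·1 = -1, t = 1 − 1·(-1) = 2  (check: 380·(-1) + 228·2 = 76)
The row with r = 76 (the gcd) gives the Bezout coefficients s = -1, t = 2.
Result: 380 · (-1) + 228 · (2) = 76.

gcd(380, 228) = 76; s = -1, t = 2 (check: 380·(-1) + 228·2 = 76).


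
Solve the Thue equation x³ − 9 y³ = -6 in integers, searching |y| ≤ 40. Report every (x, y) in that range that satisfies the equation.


The equation is x³ - 9y³ = -6. For fixed y, x³ = 9·y³ − 6, so a solution requires the RHS to be a perfect cube.
Strategy: iterate y from -40 to 40, compute RHS = 9·y³ − 6, and check whether it is a (positive or negative) perfect cube.
Check small values of y:
  y = 0: RHS = -6 is not a perfect cube.
  y = 1: RHS = 3 is not a perfect cube.
  y = -1: RHS = -15 is not a perfect cube.
  y = 2: RHS = 66 is not a perfect cube.
  y = -2: RHS = -78 is not a perfect cube.
  y = 3: RHS = 237 is not a perfect cube.
  y = -3: RHS = -249 is not a perfect cube.
Continuing the search up to |y| = 40 finds no solutions either.
No (x, y) in the scanned range satisfies the equation.

No integer solutions with |y| ≤ 40.


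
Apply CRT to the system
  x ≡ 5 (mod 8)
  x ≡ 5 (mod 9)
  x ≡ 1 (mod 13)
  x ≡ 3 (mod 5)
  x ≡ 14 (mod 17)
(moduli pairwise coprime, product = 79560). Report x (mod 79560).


Product of moduli M = 8 · 9 · 13 · 5 · 17 = 79560.
Merge one congruence at a time:
  Start: x ≡ 5 (mod 8).
  Combine with x ≡ 5 (mod 9); new modulus lcm = 72.
    Write x = 5 + 8·t and substitute into x ≡ 5 (mod 9): 8·t ≡ 5 − 5 = 0 (mod 9).
    The inverse of 8 mod 9 is 8 (since 8·8 = 64 = 7·9 + 1), so t ≡ 8·0 = 0 ≡ 0 (mod 9).
    Then x = 5 + 8·0 = 5, valid modulo lcm(8, 9) = 72: x ≡ 5 (mod 72).
  Combine with x ≡ 1 (mod 13); new modulus lcm = 936.
    Write x = 5 + 72·t and substitute into x ≡ 1 (mod 13): 72·t ≡ 1 − 5 = -4 (mod 13).
    Reduce coefficients mod 13: 7·t ≡ 9 (mod 13).
    The inverse of 7 mod 13 is 2 (since 7·2 = 14 = 1·13 + 1), so t ≡ 2·9 = 18 ≡ 5 (mod 13).
    Then x = 5 + 72·5 = 365, valid modulo lcm(72, 13) = 936: x ≡ 365 (mod 936).
  Combine with x ≡ 3 (mod 5); new modulus lcm = 4680.
    Write x = 365 + 936·t and substitute into x ≡ 3 (mod 5): 936·t ≡ 3 − 365 = -362 (mod 5).
    Reduce coefficients mod 5: 1·t ≡ 3 (mod 5).
    So t ≡ 3 (mod 5).
    Then x = 365 + 936·3 = 3173, valid modulo lcm(936, 5) = 4680: x ≡ 3173 (mod 4680).
  Combine with x ≡ 14 (mod 17); new modulus lcm = 79560.
    Write x = 3173 + 4680·t and substitute into x ≡ 14 (mod 17): 4680·t ≡ 14 − 3173 = -3159 (mod 17).
    Reduce coefficients mod 17: 5·t ≡ 3 (mod 17).
    The inverse of 5 mod 17 is 7 (since 5·7 = 35 = 2·17 + 1), so t ≡ 7·3 = 21 ≡ 4 (mod 17).
    Then x = 3173 + 4680·4 = 21893, valid modulo lcm(4680, 17) = 79560: x ≡ 21893 (mod 79560).
Verify against each original: 21893 mod 8 = 5, 21893 mod 9 = 5, 21893 mod 13 = 1, 21893 mod 5 = 3, 21893 mod 17 = 14.

x ≡ 21893 (mod 79560).


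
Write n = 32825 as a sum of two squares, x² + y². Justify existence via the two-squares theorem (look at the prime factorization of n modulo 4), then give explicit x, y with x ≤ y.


Step 1: Factor n = 32825 = 5^2 · 13 · 101.
Step 2: Check the mod-4 condition on each prime factor: 5 ≡ 1 (mod 4), exponent 2; 13 ≡ 1 (mod 4), exponent 1; 101 ≡ 1 (mod 4), exponent 1.
All primes ≡ 3 (mod 4) appear to even exponent (or don't appear), so by the two-squares theorem n IS expressible as a sum of two squares.
Step 3: Build a representation. Group n = k² · m with k = 5 and m = 13 · 101 = 1313 (a product of primes ≡ 1 (mod 4)); a representation of m scales to one of n via (k·x)² + (k·y)² = k²(x² + y²). Each prime p ≡ 1 (mod 4) is itself a sum of two squares; find a² by testing p − a² for a perfect square:
  13: 13 − 1² = 12, 13 − 2² = 9 = 3² ⇒ 13 = 2² + 3².
  101: 101 − 1² = 100 = 10² ⇒ 101 = 1² + 10².
  Combine using the Brahmagupta–Fibonacci identity (a² + b²)(c² + d²) = (ac − bd)² + (ad + bc)² = (ac + bd)² + (ad − bc)²:
  13 · 101 = 1313: from (2² + 3²)(1² + 10²), take (2·1 − 3·10, 2·10 + 3·1) = (2 − 30, 20 + 3) = (-28, 23); dropping signs (only squares matter) gives (28, 23); check 28² + 23² = 784 + 529 = 1313 ✓.
  Scale by k = 5: (5·28, 5·23) = (140, 115).
Step 4: Order so x ≤ y and verify: 115² + 140² = 13225 + 19600 = 32825 = n. ✓

n = 32825 = 115² + 140² (one valid representation with x ≤ y).


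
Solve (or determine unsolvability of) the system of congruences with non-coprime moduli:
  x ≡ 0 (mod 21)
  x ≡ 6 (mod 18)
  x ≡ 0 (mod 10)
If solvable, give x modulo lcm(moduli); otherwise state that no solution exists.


Moduli 21, 18, 10 are not pairwise coprime, so CRT works modulo lcm(m_i) when all pairwise compatibility conditions hold.
Pairwise compatibility: gcd(m_i, m_j) must divide a_i - a_j for every pair.
Merge one congruence at a time:
  Start: x ≡ 0 (mod 21).
  Combine with x ≡ 6 (mod 18): gcd(21, 18) = 3; 6 - 0 = 6, which IS divisible by 3, so compatible.
    Write x = 0 + 21·t and substitute into x ≡ 6 (mod 18): 21·t ≡ 6 − 0 = 6 (mod 18).
    Divide the congruence (and modulus) by g = 3: 7·t ≡ 2 (mod 6).
    Reduce coefficients mod 6: 1·t ≡ 2 (mod 6).
    So t ≡ 2 (mod 6).
    Then x = 0 + 21·2 = 42, valid modulo lcm(21, 18) = 126: x ≡ 42 (mod 126).
  Combine with x ≡ 0 (mod 10): gcd(126, 10) = 2; 0 - 42 = -42, which IS divisible by 2, so compatible.
    Write x = 42 + 126·t and substitute into x ≡ 0 (mod 10): 126·t ≡ 0 − 42 = -42 (mod 10).
    Divide the congruence (and modulus) by g = 2: 63·t ≡ -21 (mod 5).
    Reduce coefficients mod 5: 3·t ≡ 4 (mod 5).
    The inverse of 3 mod 5 is 2 (since 3·2 = 6 = 1·5 + 1), so t ≡ 2·4 = 8 ≡ 3 (mod 5).
    Then x = 42 + 126·3 = 420, valid modulo lcm(126, 10) = 630: x ≡ 420 (mod 630).
Verify: 420 mod 21 = 0, 420 mod 18 = 6, 420 mod 10 = 0.

x ≡ 420 (mod 630).


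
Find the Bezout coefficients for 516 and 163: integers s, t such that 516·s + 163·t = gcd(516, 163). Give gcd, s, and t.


Euclidean algorithm on (516, 163) — divide until remainder is 0:
  516 = 3 · 163 + 27
  163 = 6 · 27 + 1
  27 = 27 · 1 + 0
gcd(516, 163) = 1.
Track Bezout coefficients alongside the remainders: start with r₀ = 516 = a·1 + b·0 (s = 1, t = 0) and r₁ = 163 = a·0 + b·1 (s = 0, t = 1); each new remainder r_{k+1} = r_{k-1} − q_k·r_k inherits s_{k+1} = s_{k-1} − q_k·s_k, t_{k+1} = t_{k-1} − q_k·t_k, so r_k = a·s_k + b·t_k at every step:
  q = 3: r = 27, s = 1 − 3·0 = 1, t = 0 − 3·1 = -3  (check: 516·1 + 163·(-3) = 27)
  q = 6: r = 1, s = 0 − 6·1 = -6, t = 1 − 6·(-3) = 19  (check: 516·(-6) + 163·19 = 1)
The row with r = 1 (the gcd) gives the Bezout coefficients s = -6, t = 19.
Result: 516 · (-6) + 163 · (19) = 1.

gcd(516, 163) = 1; s = -6, t = 19 (check: 516·(-6) + 163·19 = 1).


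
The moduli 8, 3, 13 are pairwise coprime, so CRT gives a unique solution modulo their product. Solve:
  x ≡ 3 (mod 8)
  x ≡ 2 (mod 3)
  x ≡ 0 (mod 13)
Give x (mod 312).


Moduli 8, 3, 13 are pairwise coprime; by CRT there is a unique solution modulo M = 8 · 3 · 13 = 312.
Solve pairwise, accumulating the modulus:
  Start with x ≡ 3 (mod 8).
  Combine with x ≡ 2 (mod 3): since gcd(8, 3) = 1, we get a unique residue mod 24.
    Write x = 3 + 8·t and substitute into x ≡ 2 (mod 3): 8·t ≡ 2 − 3 = -1 (mod 3).
    Reduce coefficients mod 3: 2·t ≡ 2 (mod 3).
    The inverse of 2 mod 3 is 2 (since 2·2 = 4 = 1·3 + 1), so t ≡ 2·2 = 4 ≡ 1 (mod 3).
    Then x = 3 + 8·1 = 11, valid modulo lcm(8, 3) = 24: x ≡ 11 (mod 24).
  Combine with x ≡ 0 (mod 13): since gcd(24, 13) = 1, we get a unique residue mod 312.
    Write x = 11 + 24·t and substitute into x ≡ 0 (mod 13): 24·t ≡ 0 − 11 = -11 (mod 13).
    Reduce coefficients mod 13: 11·t ≡ 2 (mod 13).
    The inverse of 11 mod 13 is 6 (since 11·6 = 66 = 5·13 + 1), so t ≡ 6·2 = 12 ≡ 12 (mod 13).
    Then x = 11 + 24·12 = 299, valid modulo lcm(24, 13) = 312: x ≡ 299 (mod 312).
Verify: 299 mod 8 = 3 ✓, 299 mod 3 = 2 ✓, 299 mod 13 = 0 ✓.

x ≡ 299 (mod 312).


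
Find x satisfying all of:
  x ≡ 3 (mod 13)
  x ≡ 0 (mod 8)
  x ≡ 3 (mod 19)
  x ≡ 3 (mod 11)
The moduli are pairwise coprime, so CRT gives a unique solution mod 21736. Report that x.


Product of moduli M = 13 · 8 · 19 · 11 = 21736.
Merge one congruence at a time:
  Start: x ≡ 3 (mod 13).
  Combine with x ≡ 0 (mod 8); new modulus lcm = 104.
    Write x = 3 + 13·t and substitute into x ≡ 0 (mod 8): 13·t ≡ 0 − 3 = -3 (mod 8).
    Reduce coefficients mod 8: 5·t ≡ 5 (mod 8).
    The inverse of 5 mod 8 is 5 (since 5·5 = 25 = 3·8 + 1), so t ≡ 5·5 = 25 ≡ 1 (mod 8).
    Then x = 3 + 13·1 = 16, valid modulo lcm(13, 8) = 104: x ≡ 16 (mod 104).
  Combine with x ≡ 3 (mod 19); new modulus lcm = 1976.
    Write x = 16 + 104·t and substitute into x ≡ 3 (mod 19): 104·t ≡ 3 − 16 = -13 (mod 19).
    Reduce coefficients mod 19: 9·t ≡ 6 (mod 19).
    The inverse of 9 mod 19 is 17 (since 9·17 = 153 = 8·19 + 1), so t ≡ 17·6 = 102 ≡ 7 (mod 19).
    Then x = 16 + 104·7 = 744, valid modulo lcm(104, 19) = 1976: x ≡ 744 (mod 1976).
  Combine with x ≡ 3 (mod 11); new modulus lcm = 21736.
    Write x = 744 + 1976·t and substitute into x ≡ 3 (mod 11): 1976·t ≡ 3 − 744 = -741 (mod 11).
    Reduce coefficients mod 11: 7·t ≡ 7 (mod 11).
    The inverse of 7 mod 11 is 8 (since 7·8 = 56 = 5·11 + 1), so t ≡ 8·7 = 56 ≡ 1 (mod 11).
    Then x = 744 + 1976·1 = 2720, valid modulo lcm(1976, 11) = 21736: x ≡ 2720 (mod 21736).
Verify against each original: 2720 mod 13 = 3, 2720 mod 8 = 0, 2720 mod 19 = 3, 2720 mod 11 = 3.

x ≡ 2720 (mod 21736).


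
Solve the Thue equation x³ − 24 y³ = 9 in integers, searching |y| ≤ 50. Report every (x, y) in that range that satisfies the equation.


The equation is x³ - 24y³ = 9. For fixed y, x³ = 24·y³ + 9, so a solution requires the RHS to be a perfect cube.
Strategy: iterate y from -50 to 50, compute RHS = 24·y³ + 9, and check whether it is a (positive or negative) perfect cube.
Check small values of y:
  y = 0: RHS = 9 is not a perfect cube.
  y = 1: RHS = 33 is not a perfect cube.
  y = -1: RHS = -15 is not a perfect cube.
  y = 2: RHS = 201 is not a perfect cube.
  y = -2: RHS = -183 is not a perfect cube.
  y = 3: RHS = 657 is not a perfect cube.
  y = -3: RHS = -639 is not a perfect cube.
Continuing the search up to |y| = 50 finds no solutions either.
No (x, y) in the scanned range satisfies the equation.

No integer solutions with |y| ≤ 50.


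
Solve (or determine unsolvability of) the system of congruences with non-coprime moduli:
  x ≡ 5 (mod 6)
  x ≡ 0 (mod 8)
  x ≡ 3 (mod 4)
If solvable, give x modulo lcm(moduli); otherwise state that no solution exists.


Moduli 6, 8, 4 are not pairwise coprime, so CRT works modulo lcm(m_i) when all pairwise compatibility conditions hold.
Pairwise compatibility: gcd(m_i, m_j) must divide a_i - a_j for every pair.
Merge one congruence at a time:
  Start: x ≡ 5 (mod 6).
  Combine with x ≡ 0 (mod 8): gcd(6, 8) = 2, and 0 - 5 = -5 is NOT divisible by 2.
    ⇒ system is inconsistent (no integer solution).

No solution (the system is inconsistent).


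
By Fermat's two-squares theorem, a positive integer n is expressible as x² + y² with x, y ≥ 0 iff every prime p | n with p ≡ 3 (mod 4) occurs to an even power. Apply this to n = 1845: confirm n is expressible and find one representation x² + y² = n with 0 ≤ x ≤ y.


Step 1: Factor n = 1845 = 3^2 · 5 · 41.
Step 2: Check the mod-4 condition on each prime factor: 3 ≡ 3 (mod 4), exponent 2 (must be even); 5 ≡ 1 (mod 4), exponent 1; 41 ≡ 1 (mod 4), exponent 1.
All primes ≡ 3 (mod 4) appear to even exponent (or don't appear), so by the two-squares theorem n IS expressible as a sum of two squares.
Step 3: Build a representation. Group n = k² · m with k = 3 and m = 5 · 41 = 205 (a product of primes ≡ 1 (mod 4)); a representation of m scales to one of n via (k·x)² + (k·y)² = k²(x² + y²). Each prime p ≡ 1 (mod 4) is itself a sum of two squares; find a² by testing p − a² for a perfect square:
  5: 5 − 1² = 4 = 2² ⇒ 5 = 1² + 2².
  41: 41 − 1² = 40, 41 − 2² = 37, 41 − 3² = 32, 41 − 4² = 25 = 5² ⇒ 41 = 4² + 5².
  Combine using the Brahmagupta–Fibonacci identity (a² + b²)(c² + d²) = (ac − bd)² + (ad + bc)² = (ac + bd)² + (ad − bc)²:
  5 · 41 = 205: from (1² + 2²)(4² + 5²), take (1·4 − 2·5, 1·5 + 2·4) = (4 − 10, 5 + 8) = (-6, 13); dropping signs (only squares matter) gives (6, 13); check 6² + 13² = 36 + 169 = 205 ✓.
  Scale by k = 3: (3·6, 3·13) = (18, 39).
Step 4: Order so x ≤ y and verify: 18² + 39² = 324 + 1521 = 1845 = n. ✓

n = 1845 = 18² + 39² (one valid representation with x ≤ y).
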